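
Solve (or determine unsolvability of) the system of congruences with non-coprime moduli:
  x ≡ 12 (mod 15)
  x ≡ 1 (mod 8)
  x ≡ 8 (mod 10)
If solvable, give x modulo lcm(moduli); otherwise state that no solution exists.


Moduli 15, 8, 10 are not pairwise coprime, so CRT works modulo lcm(m_i) when all pairwise compatibility conditions hold.
Pairwise compatibility: gcd(m_i, m_j) must divide a_i - a_j for every pair.
Merge one congruence at a time:
  Start: x ≡ 12 (mod 15).
  Combine with x ≡ 1 (mod 8): gcd(15, 8) = 1; 1 - 12 = -11, which IS divisible by 1, so compatible.
    Write x = 12 + 15·t and substitute into x ≡ 1 (mod 8): 15·t ≡ 1 − 12 = -11 (mod 8).
    Reduce coefficients mod 8: 7·t ≡ 5 (mod 8).
    The inverse of 7 mod 8 is 7 (since 7·7 = 49 = 6·8 + 1), so t ≡ 7·5 = 35 ≡ 3 (mod 8).
    Then x = 12 + 15·3 = 57, valid modulo lcm(15, 8) = 120: x ≡ 57 (mod 120).
  Combine with x ≡ 8 (mod 10): gcd(120, 10) = 10, and 8 - 57 = -49 is NOT divisible by 10.
    ⇒ system is inconsistent (no integer solution).

No solution (the system is inconsistent).


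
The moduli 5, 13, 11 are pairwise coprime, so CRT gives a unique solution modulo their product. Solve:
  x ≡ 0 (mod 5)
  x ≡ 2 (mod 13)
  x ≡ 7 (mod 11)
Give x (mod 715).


Moduli 5, 13, 11 are pairwise coprime; by CRT there is a unique solution modulo M = 5 · 13 · 11 = 715.
Solve pairwise, accumulating the modulus:
  Start with x ≡ 0 (mod 5).
  Combine with x ≡ 2 (mod 13): since gcd(5, 13) = 1, we get a unique residue mod 65.
    Write x = 0 + 5·t and substitute into x ≡ 2 (mod 13): 5·t ≡ 2 − 0 = 2 (mod 13).
    The inverse of 5 mod 13 is 8 (since 5·8 = 40 = 3·13 + 1), so t ≡ 8·2 = 16 ≡ 3 (mod 13).
    Then x = 0 + 5·3 = 15, valid modulo lcm(5, 13) = 65: x ≡ 15 (mod 65).
  Combine with x ≡ 7 (mod 11): since gcd(65, 11) = 1, we get a unique residue mod 715.
    Write x = 15 + 65·t and substitute into x ≡ 7 (mod 11): 65·t ≡ 7 − 15 = -8 (mod 11).
    Reduce coefficients mod 11: 10·t ≡ 3 (mod 11).
    The inverse of 10 mod 11 is 10 (since 10·10 = 100 = 9·11 + 1), so t ≡ 10·3 = 30 ≡ 8 (mod 11).
    Then x = 15 + 65·8 = 535, valid modulo lcm(65, 11) = 715: x ≡ 535 (mod 715).
Verify: 535 mod 5 = 0 ✓, 535 mod 13 = 2 ✓, 535 mod 11 = 7 ✓.

x ≡ 535 (mod 715).


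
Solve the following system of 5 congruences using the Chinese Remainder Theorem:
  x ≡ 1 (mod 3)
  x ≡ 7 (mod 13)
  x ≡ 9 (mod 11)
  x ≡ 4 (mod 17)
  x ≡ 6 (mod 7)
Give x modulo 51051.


Product of moduli M = 3 · 13 · 11 · 17 · 7 = 51051.
Merge one congruence at a time:
  Start: x ≡ 1 (mod 3).
  Combine with x ≡ 7 (mod 13); new modulus lcm = 39.
    Write x = 1 + 3·t and substitute into x ≡ 7 (mod 13): 3·t ≡ 7 − 1 = 6 (mod 13).
    The inverse of 3 mod 13 is 9 (since 3·9 = 27 = 2·13 + 1), so t ≡ 9·6 = 54 ≡ 2 (mod 13).
    Then x = 1 + 3·2 = 7, valid modulo lcm(3, 13) = 39: x ≡ 7 (mod 39).
  Combine with x ≡ 9 (mod 11); new modulus lcm = 429.
    Write x = 7 + 39·t and substitute into x ≡ 9 (mod 11): 39·t ≡ 9 − 7 = 2 (mod 11).
    Reduce coefficients mod 11: 6·t ≡ 2 (mod 11).
    The inverse of 6 mod 11 is 2 (since 6·2 = 12 = 1·11 + 1), so t ≡ 2·2 = 4 ≡ 4 (mod 11).
    Then x = 7 + 39·4 = 163, valid modulo lcm(39, 11) = 429: x ≡ 163 (mod 429).
  Combine with x ≡ 4 (mod 17); new modulus lcm = 7293.
    Write x = 163 + 429·t and substitute into x ≡ 4 (mod 17): 429·t ≡ 4 − 163 = -159 (mod 17).
    Reduce coefficients mod 17: 4·t ≡ 11 (mod 17).
    The inverse of 4 mod 17 is 13 (since 4·13 = 52 = 3·17 + 1), so t ≡ 13·11 = 143 ≡ 7 (mod 17).
    Then x = 163 + 429·7 = 3166, valid modulo lcm(429, 17) = 7293: x ≡ 3166 (mod 7293).
  Combine with x ≡ 6 (mod 7); new modulus lcm = 51051.
    Write x = 3166 + 7293·t and substitute into x ≡ 6 (mod 7): 7293·t ≡ 6 − 3166 = -3160 (mod 7).
    Reduce coefficients mod 7: 6·t ≡ 4 (mod 7).
    The inverse of 6 mod 7 is 6 (since 6·6 = 36 = 5·7 + 1), so t ≡ 6·4 = 24 ≡ 3 (mod 7).
    Then x = 3166 + 7293·3 = 25045, valid modulo lcm(7293, 7) = 51051: x ≡ 25045 (mod 51051).
Verify against each original: 25045 mod 3 = 1, 25045 mod 13 = 7, 25045 mod 11 = 9, 25045 mod 17 = 4, 25045 mod 7 = 6.

x ≡ 25045 (mod 51051).


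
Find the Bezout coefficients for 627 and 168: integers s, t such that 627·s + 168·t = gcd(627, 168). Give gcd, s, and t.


Euclidean algorithm on (627, 168) — divide until remainder is 0:
  627 = 3 · 168 + 123
  168 = 1 · 123 + 45
  123 = 2 · 45 + 33
  45 = 1 · 33 + 12
  33 = 2 · 12 + 9
  12 = 1 · 9 + 3
  9 = 3 · 3 + 0
gcd(627, 168) = 3.
Track Bezout coefficients alongside the remainders: start with r₀ = 627 = a·1 + b·0 (s = 1, t = 0) and r₁ = 168 = a·0 + b·1 (s = 0, t = 1); each new remainder r_{k+1} = r_{k-1} − q_k·r_k inherits s_{k+1} = s_{k-1} − q_k·s_k, t_{k+1} = t_{k-1} − q_k·t_k, so r_k = a·s_k + b·t_k at every step:
  q = 3: r = 123, s = 1 − 3·0 = 1, t = 0 − 3·1 = -3  (check: 627·1 + 168·(-3) = 123)
  q = 1: r = 45, s = 0 − 1·1 = -1, t = 1 − 1·(-3) = 4  (check: 627·(-1) + 168·4 = 45)
  q = 2: r = 33, s = 1 − 2·(-1) = 3, t = -3 − 2·4 = -11  (check: 627·3 + 168·(-11) = 33)
  q = 1: r = 12, s = -1 − 1·3 = -4, t = 4 − 1·(-11) = 15  (check: 627·(-4) + 168·15 = 12)
  q = 2: r = 9, s = 3 − 2·(-4) = 11, t = -11 − 2·15 = -41  (check: 627·11 + 168·(-41) = 9)
  q = 1: r = 3, s = -4 − 1·11 = -15, t = 15 − 1·(-41) = 56  (check: 627·(-15) + 168·56 = 3)
The row with r = 3 (the gcd) gives the Bezout coefficients s = -15, t = 56.
Result: 627 · (-15) + 168 · (56) = 3.

gcd(627, 168) = 3; s = -15, t = 56 (check: 627·(-15) + 168·56 = 3).


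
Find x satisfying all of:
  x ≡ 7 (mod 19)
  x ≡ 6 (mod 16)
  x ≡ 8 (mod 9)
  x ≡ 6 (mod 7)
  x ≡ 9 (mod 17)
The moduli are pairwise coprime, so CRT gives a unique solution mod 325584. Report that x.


Product of moduli M = 19 · 16 · 9 · 7 · 17 = 325584.
Merge one congruence at a time:
  Start: x ≡ 7 (mod 19).
  Combine with x ≡ 6 (mod 16); new modulus lcm = 304.
    Write x = 7 + 19·t and substitute into x ≡ 6 (mod 16): 19·t ≡ 6 − 7 = -1 (mod 16).
    Reduce coefficients mod 16: 3·t ≡ 15 (mod 16).
    The inverse of 3 mod 16 is 11 (since 3·11 = 33 = 2·16 + 1), so t ≡ 11·15 = 165 ≡ 5 (mod 16).
    Then x = 7 + 19·5 = 102, valid modulo lcm(19, 16) = 304: x ≡ 102 (mod 304).
  Combine with x ≡ 8 (mod 9); new modulus lcm = 2736.
    Write x = 102 + 304·t and substitute into x ≡ 8 (mod 9): 304·t ≡ 8 − 102 = -94 (mod 9).
    Reduce coefficients mod 9: 7·t ≡ 5 (mod 9).
    The inverse of 7 mod 9 is 4 (since 7·4 = 28 = 3·9 + 1), so t ≡ 4·5 = 20 ≡ 2 (mod 9).
    Then x = 102 + 304·2 = 710, valid modulo lcm(304, 9) = 2736: x ≡ 710 (mod 2736).
  Combine with x ≡ 6 (mod 7); new modulus lcm = 19152.
    Write x = 710 + 2736·t and substitute into x ≡ 6 (mod 7): 2736·t ≡ 6 − 710 = -704 (mod 7).
    Reduce coefficients mod 7: 6·t ≡ 3 (mod 7).
    The inverse of 6 mod 7 is 6 (since 6·6 = 36 = 5·7 + 1), so t ≡ 6·3 = 18 ≡ 4 (mod 7).
    Then x = 710 + 2736·4 = 11654, valid modulo lcm(2736, 7) = 19152: x ≡ 11654 (mod 19152).
  Combine with x ≡ 9 (mod 17); new modulus lcm = 325584.
    Write x = 11654 + 19152·t and substitute into x ≡ 9 (mod 17): 19152·t ≡ 9 − 11654 = -11645 (mod 17).
    Reduce coefficients mod 17: 10·t ≡ 0 (mod 17).
    The inverse of 10 mod 17 is 12 (since 10·12 = 120 = 7·17 + 1), so t ≡ 12·0 = 0 ≡ 0 (mod 17).
    Then x = 11654 + 19152·0 = 11654, valid modulo lcm(19152, 17) = 325584: x ≡ 11654 (mod 325584).
Verify against each original: 11654 mod 19 = 7, 11654 mod 16 = 6, 11654 mod 9 = 8, 11654 mod 7 = 6, 11654 mod 17 = 9.

x ≡ 11654 (mod 325584).


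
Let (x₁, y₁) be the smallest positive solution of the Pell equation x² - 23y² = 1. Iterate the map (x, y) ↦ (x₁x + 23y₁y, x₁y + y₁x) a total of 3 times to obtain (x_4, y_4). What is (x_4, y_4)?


Step 1: Find the fundamental solution (x₁, y₁) of x² - 23y² = 1.
  Expand √23 as a continued fraction. a₀ = ⌊√23⌋ = 4; iterate m_{k+1} = d_k·a_k − m_k, d_{k+1} = (23 − m_{k+1}²)/d_k, a_{k+1} = ⌊(a₀ + m_{k+1})/d_{k+1}⌋ (starting m₀ = 0, d₀ = 1), with convergents p_k = a_k·p_{k-1} + p_{k-2}, q_k = a_k·q_{k-1} + q_{k-2} (p₋₁ = 1, q₋₁ = 0):
  k = 0: a₀ = 4; p₀/q₀ = 4/1; p₀² − 23·q₀² = 16 − 23 = -7.
  k = 1: m = 4, d = 7, a = ⌊(4 + 4)/7⌋ = 1; p/q = (1·4 + 1)/(1·1 + 0) = 5/1; p² − 23·q² = 25 − 23 = 2.
  k = 2: m = 3, d = 2, a = ⌊(4 + 3)/2⌋ = 3; p/q = (3·5 + 4)/(3·1 + 1) = 19/4; p² − 23·q² = 361 − 368 = -7.
  k = 3: m = 3, d = 7, a = ⌊(4 + 3)/7⌋ = 1; p/q = (1·19 + 5)/(1·4 + 1) = 24/5; p² − 23·q² = 576 − 575 = 1.
  The first convergent with p² − 23·q² = 1 gives the fundamental solution (x₁, y₁) = (24, 5).
Step 2: Apply the recurrence (x_{n+1}, y_{n+1}) = (x₁x_n + 23y₁y_n, x₁y_n + y₁x_n) repeatedly.
  From (x_1, y_1) = (24, 5): x_2 = 24·24 + 23·5·5 = 1151; y_2 = 24·5 + 5·24 = 240.
  From (x_2, y_2) = (1151, 240): x_3 = 24·1151 + 23·5·240 = 55224; y_3 = 24·240 + 5·1151 = 11515.
  From (x_3, y_3) = (55224, 11515): x_4 = 24·55224 + 23·5·11515 = 2649601; y_4 = 24·11515 + 5·55224 = 552480.
Step 3: Verify x_4² - 23·y_4² = 7020385459201 - 7020385459200 = 1 (should be 1). ✓

(x_1, y_1) = (24, 5); (x_4, y_4) = (2649601, 552480).


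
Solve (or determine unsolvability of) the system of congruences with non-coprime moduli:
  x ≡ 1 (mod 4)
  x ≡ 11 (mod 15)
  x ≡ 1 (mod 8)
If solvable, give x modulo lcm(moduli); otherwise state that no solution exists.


Moduli 4, 15, 8 are not pairwise coprime, so CRT works modulo lcm(m_i) when all pairwise compatibility conditions hold.
Pairwise compatibility: gcd(m_i, m_j) must divide a_i - a_j for every pair.
Merge one congruence at a time:
  Start: x ≡ 1 (mod 4).
  Combine with x ≡ 11 (mod 15): gcd(4, 15) = 1; 11 - 1 = 10, which IS divisible by 1, so compatible.
    Write x = 1 + 4·t and substitute into x ≡ 11 (mod 15): 4·t ≡ 11 − 1 = 10 (mod 15).
    The inverse of 4 mod 15 is 4 (since 4·4 = 16 = 1·15 + 1), so t ≡ 4·10 = 40 ≡ 10 (mod 15).
    Then x = 1 + 4·10 = 41, valid modulo lcm(4, 15) = 60: x ≡ 41 (mod 60).
  Combine with x ≡ 1 (mod 8): gcd(60, 8) = 4; 1 - 41 = -40, which IS divisible by 4, so compatible.
    Write x = 41 + 60·t and substitute into x ≡ 1 (mod 8): 60·t ≡ 1 − 41 = -40 (mod 8).
    Divide the congruence (and modulus) by g = 4: 15·t ≡ -10 (mod 2).
    Reduce coefficients mod 2: 1·t ≡ 0 (mod 2).
    So t ≡ 0 (mod 2).
    Then x = 41 + 60·0 = 41, valid modulo lcm(60, 8) = 120: x ≡ 41 (mod 120).
Verify: 41 mod 4 = 1, 41 mod 15 = 11, 41 mod 8 = 1.

x ≡ 41 (mod 120).


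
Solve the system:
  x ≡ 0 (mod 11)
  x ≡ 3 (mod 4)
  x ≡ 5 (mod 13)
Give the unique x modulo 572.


Moduli 11, 4, 13 are pairwise coprime; by CRT there is a unique solution modulo M = 11 · 4 · 13 = 572.
Solve pairwise, accumulating the modulus:
  Start with x ≡ 0 (mod 11).
  Combine with x ≡ 3 (mod 4): since gcd(11, 4) = 1, we get a unique residue mod 44.
    Write x = 0 + 11·t and substitute into x ≡ 3 (mod 4): 11·t ≡ 3 − 0 = 3 (mod 4).
    Reduce coefficients mod 4: 3·t ≡ 3 (mod 4).
    The inverse of 3 mod 4 is 3 (since 3·3 = 9 = 2·4 + 1), so t ≡ 3·3 = 9 ≡ 1 (mod 4).
    Then x = 0 + 11·1 = 11, valid modulo lcm(11, 4) = 44: x ≡ 11 (mod 44).
  Combine with x ≡ 5 (mod 13): since gcd(44, 13) = 1, we get a unique residue mod 572.
    Write x = 11 + 44·t and substitute into x ≡ 5 (mod 13): 44·t ≡ 5 − 11 = -6 (mod 13).
    Reduce coefficients mod 13: 5·t ≡ 7 (mod 13).
    The inverse of 5 mod 13 is 8 (since 5·8 = 40 = 3·13 + 1), so t ≡ 8·7 = 56 ≡ 4 (mod 13).
    Then x = 11 + 44·4 = 187, valid modulo lcm(44, 13) = 572: x ≡ 187 (mod 572).
Verify: 187 mod 11 = 0 ✓, 187 mod 4 = 3 ✓, 187 mod 13 = 5 ✓.

x ≡ 187 (mod 572).


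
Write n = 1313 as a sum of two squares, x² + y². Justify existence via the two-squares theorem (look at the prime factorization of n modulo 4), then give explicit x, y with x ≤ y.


Step 1: Factor n = 1313 = 13 · 101.
Step 2: Check the mod-4 condition on each prime factor: 13 ≡ 1 (mod 4), exponent 1; 101 ≡ 1 (mod 4), exponent 1.
All primes ≡ 3 (mod 4) appear to even exponent (or don't appear), so by the two-squares theorem n IS expressible as a sum of two squares.
Step 3: Build a representation. Here n = 13 · 101 is a product of primes ≡ 1 (mod 4). Each prime p ≡ 1 (mod 4) is itself a sum of two squares; find a² by testing p − a² for a perfect square:
  13: 13 − 1² = 12, 13 − 2² = 9 = 3² ⇒ 13 = 2² + 3².
  101: 101 − 1² = 100 = 10² ⇒ 101 = 1² + 10².
  Combine using the Brahmagupta–Fibonacci identity (a² + b²)(c² + d²) = (ac − bd)² + (ad + bc)² = (ac + bd)² + (ad − bc)²:
  13 · 101 = 1313: from (2² + 3²)(1² + 10²), take (2·1 − 3·10, 2·10 + 3·1) = (2 − 30, 20 + 3) = (-28, 23); dropping signs (only squares matter) gives (28, 23); check 28² + 23² = 784 + 529 = 1313 ✓.
Step 4: Order so x ≤ y and verify: 23² + 28² = 529 + 784 = 1313 = n. ✓

n = 1313 = 23² + 28² (one valid representation with x ≤ y).


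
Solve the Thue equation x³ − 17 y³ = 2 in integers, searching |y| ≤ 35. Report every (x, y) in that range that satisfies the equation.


The equation is x³ - 17y³ = 2. For fixed y, x³ = 17·y³ + 2, so a solution requires the RHS to be a perfect cube.
Strategy: iterate y from -35 to 35, compute RHS = 17·y³ + 2, and check whether it is a (positive or negative) perfect cube.
Check small values of y:
  y = 0: RHS = 2 is not a perfect cube.
  y = 1: RHS = 19 is not a perfect cube.
  y = -1: RHS = -15 is not a perfect cube.
  y = 2: RHS = 138 is not a perfect cube.
  y = -2: RHS = -134 is not a perfect cube.
  y = 3: RHS = 461 is not a perfect cube.
  y = -3: RHS = -457 is not a perfect cube.
Continuing the search up to |y| = 35 finds no solutions either.
No (x, y) in the scanned range satisfies the equation.

No integer solutions with |y| ≤ 35.


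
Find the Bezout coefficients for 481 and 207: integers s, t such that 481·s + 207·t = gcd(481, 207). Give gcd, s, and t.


Euclidean algorithm on (481, 207) — divide until remainder is 0:
  481 = 2 · 207 + 67
  207 = 3 · 67 + 6
  67 = 11 · 6 + 1
  6 = 6 · 1 + 0
gcd(481, 207) = 1.
Track Bezout coefficients alongside the remainders: start with r₀ = 481 = a·1 + b·0 (s = 1, t = 0) and r₁ = 207 = a·0 + b·1 (s = 0, t = 1); each new remainder r_{k+1} = r_{k-1} − q_k·r_k inherits s_{k+1} = s_{k-1} − q_k·s_k, t_{k+1} = t_{k-1} − q_k·t_k, so r_k = a·s_k + b·t_k at every step:
  q = 2: r = 67, s = 1 − 2·0 = 1, t = 0 − 2·1 = -2  (check: 481·1 + 207·(-2) = 67)
  q = 3: r = 6, s = 0 − 3·1 = -3, t = 1 − 3·(-2) = 7  (check: 481·(-3) + 207·7 = 6)
  q = 11: r = 1, s = 1 − 11·(-3) = 34, t = -2 − 11·7 = -79  (check: 481·34 + 207·(-79) = 1)
The row with r = 1 (the gcd) gives the Bezout coefficients s = 34, t = -79.
Result: 481 · (34) + 207 · (-79) = 1.

gcd(481, 207) = 1; s = 34, t = -79 (check: 481·34 + 207·(-79) = 1).


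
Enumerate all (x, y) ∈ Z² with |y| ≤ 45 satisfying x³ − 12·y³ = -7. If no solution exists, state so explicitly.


The equation is x³ - 12y³ = -7. For fixed y, x³ = 12·y³ − 7, so a solution requires the RHS to be a perfect cube.
Strategy: iterate y from -45 to 45, compute RHS = 12·y³ − 7, and check whether it is a (positive or negative) perfect cube.
Check small values of y:
  y = 0: RHS = -7 is not a perfect cube.
  y = 1: RHS = 5 is not a perfect cube.
  y = -1: RHS = -19 is not a perfect cube.
  y = 2: RHS = 89 is not a perfect cube.
  y = -2: RHS = -103 is not a perfect cube.
  y = 3: RHS = 317 is not a perfect cube.
  y = -3: RHS = -331 is not a perfect cube.
Continuing the search up to |y| = 45 finds no solutions either.
No (x, y) in the scanned range satisfies the equation.

No integer solutions with |y| ≤ 45.


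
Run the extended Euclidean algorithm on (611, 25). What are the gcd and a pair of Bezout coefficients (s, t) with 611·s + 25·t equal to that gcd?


Euclidean algorithm on (611, 25) — divide until remainder is 0:
  611 = 24 · 25 + 11
  25 = 2 · 11 + 3
  11 = 3 · 3 + 2
  3 = 1 · 2 + 1
  2 = 2 · 1 + 0
gcd(611, 25) = 1.
Track Bezout coefficients alongside the remainders: start with r₀ = 611 = a·1 + b·0 (s = 1, t = 0) and r₁ = 25 = a·0 + b·1 (s = 0, t = 1); each new remainder r_{k+1} = r_{k-1} − q_k·r_k inherits s_{k+1} = s_{k-1} − q_k·s_k, t_{k+1} = t_{k-1} − q_k·t_k, so r_k = a·s_k + b·t_k at every step:
  q = 24: r = 11, s = 1 − 24·0 = 1, t = 0 − 24·1 = -24  (check: 611·1 + 25·(-24) = 11)
  q = 2: r = 3, s = 0 − 2·1 = -2, t = 1 − 2·(-24) = 49  (check: 611·(-2) + 25·49 = 3)
  q = 3: r = 2, s = 1 − 3·(-2) = 7, t = -24 − 3·49 = -171  (check: 611·7 + 25·(-171) = 2)
  q = 1: r = 1, s = -2 − 1·7 = -9, t = 49 − 1·(-171) = 220  (check: 611·(-9) + 25·220 = 1)
The row with r = 1 (the gcd) gives the Bezout coefficients s = -9, t = 220.
Result: 611 · (-9) + 25 · (220) = 1.

gcd(611, 25) = 1; s = -9, t = 220 (check: 611·(-9) + 25·220 = 1).


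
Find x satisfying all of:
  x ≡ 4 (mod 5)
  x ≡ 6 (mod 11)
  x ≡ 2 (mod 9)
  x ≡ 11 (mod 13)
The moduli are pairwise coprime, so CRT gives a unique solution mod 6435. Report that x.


Product of moduli M = 5 · 11 · 9 · 13 = 6435.
Merge one congruence at a time:
  Start: x ≡ 4 (mod 5).
  Combine with x ≡ 6 (mod 11); new modulus lcm = 55.
    Write x = 4 + 5·t and substitute into x ≡ 6 (mod 11): 5·t ≡ 6 − 4 = 2 (mod 11).
    The inverse of 5 mod 11 is 9 (since 5·9 = 45 = 4·11 + 1), so t ≡ 9·2 = 18 ≡ 7 (mod 11).
    Then x = 4 + 5·7 = 39, valid modulo lcm(5, 11) = 55: x ≡ 39 (mod 55).
  Combine with x ≡ 2 (mod 9); new modulus lcm = 495.
    Write x = 39 + 55·t and substitute into x ≡ 2 (mod 9): 55·t ≡ 2 − 39 = -37 (mod 9).
    Reduce coefficients mod 9: 1·t ≡ 8 (mod 9).
    So t ≡ 8 (mod 9).
    Then x = 39 + 55·8 = 479, valid modulo lcm(55, 9) = 495: x ≡ 479 (mod 495).
  Combine with x ≡ 11 (mod 13); new modulus lcm = 6435.
    Write x = 479 + 495·t and substitute into x ≡ 11 (mod 13): 495·t ≡ 11 − 479 = -468 (mod 13).
    Reduce coefficients mod 13: 1·t ≡ 0 (mod 13).
    So t ≡ 0 (mod 13).
    Then x = 479 + 495·0 = 479, valid modulo lcm(495, 13) = 6435: x ≡ 479 (mod 6435).
Verify against each original: 479 mod 5 = 4, 479 mod 11 = 6, 479 mod 9 = 2, 479 mod 13 = 11.

x ≡ 479 (mod 6435).


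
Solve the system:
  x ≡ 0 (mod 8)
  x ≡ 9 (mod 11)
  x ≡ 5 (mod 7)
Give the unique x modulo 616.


Moduli 8, 11, 7 are pairwise coprime; by CRT there is a unique solution modulo M = 8 · 11 · 7 = 616.
Solve pairwise, accumulating the modulus:
  Start with x ≡ 0 (mod 8).
  Combine with x ≡ 9 (mod 11): since gcd(8, 11) = 1, we get a unique residue mod 88.
    Write x = 0 + 8·t and substitute into x ≡ 9 (mod 11): 8·t ≡ 9 − 0 = 9 (mod 11).
    The inverse of 8 mod 11 is 7 (since 8·7 = 56 = 5·11 + 1), so t ≡ 7·9 = 63 ≡ 8 (mod 11).
    Then x = 0 + 8·8 = 64, valid modulo lcm(8, 11) = 88: x ≡ 64 (mod 88).
  Combine with x ≡ 5 (mod 7): since gcd(88, 7) = 1, we get a unique residue mod 616.
    Write x = 64 + 88·t and substitute into x ≡ 5 (mod 7): 88·t ≡ 5 − 64 = -59 (mod 7).
    Reduce coefficients mod 7: 4·t ≡ 4 (mod 7).
    The inverse of 4 mod 7 is 2 (since 4·2 = 8 = 1·7 + 1), so t ≡ 2·4 = 8 ≡ 1 (mod 7).
    Then x = 64 + 88·1 = 152, valid modulo lcm(88, 7) = 616: x ≡ 152 (mod 616).
Verify: 152 mod 8 = 0 ✓, 152 mod 11 = 9 ✓, 152 mod 7 = 5 ✓.

x ≡ 152 (mod 616).


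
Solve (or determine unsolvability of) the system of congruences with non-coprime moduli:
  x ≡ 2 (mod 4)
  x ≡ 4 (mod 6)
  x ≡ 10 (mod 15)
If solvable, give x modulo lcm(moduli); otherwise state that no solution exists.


Moduli 4, 6, 15 are not pairwise coprime, so CRT works modulo lcm(m_i) when all pairwise compatibility conditions hold.
Pairwise compatibility: gcd(m_i, m_j) must divide a_i - a_j for every pair.
Merge one congruence at a time:
  Start: x ≡ 2 (mod 4).
  Combine with x ≡ 4 (mod 6): gcd(4, 6) = 2; 4 - 2 = 2, which IS divisible by 2, so compatible.
    Write x = 2 + 4·t and substitute into x ≡ 4 (mod 6): 4·t ≡ 4 − 2 = 2 (mod 6).
    Divide the congruence (and modulus) by g = 2: 2·t ≡ 1 (mod 3).
    The inverse of 2 mod 3 is 2 (since 2·2 = 4 = 1·3 + 1), so t ≡ 2·1 = 2 ≡ 2 (mod 3).
    Then x = 2 + 4·2 = 10, valid modulo lcm(4, 6) = 12: x ≡ 10 (mod 12).
  Combine with x ≡ 10 (mod 15): gcd(12, 15) = 3; 10 - 10 = 0, which IS divisible by 3, so compatible.
    Write x = 10 + 12·t and substitute into x ≡ 10 (mod 15): 12·t ≡ 10 − 10 = 0 (mod 15).
    Divide the congruence (and modulus) by g = 3: 4·t ≡ 0 (mod 5).
    The inverse of 4 mod 5 is 4 (since 4·4 = 16 = 3·5 + 1), so t ≡ 4·0 = 0 ≡ 0 (mod 5).
    Then x = 10 + 12·0 = 10, valid modulo lcm(12, 15) = 60: x ≡ 10 (mod 60).
Verify: 10 mod 4 = 2, 10 mod 6 = 4, 10 mod 15 = 10.

x ≡ 10 (mod 60).


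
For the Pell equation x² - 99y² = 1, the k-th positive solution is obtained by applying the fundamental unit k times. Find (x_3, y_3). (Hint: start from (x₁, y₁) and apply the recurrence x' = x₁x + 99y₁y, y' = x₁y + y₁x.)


Step 1: Find the fundamental solution (x₁, y₁) of x² - 99y² = 1.
  Expand √99 as a continued fraction. a₀ = ⌊√99⌋ = 9; iterate m_{k+1} = d_k·a_k − m_k, d_{k+1} = (99 − m_{k+1}²)/d_k, a_{k+1} = ⌊(a₀ + m_{k+1})/d_{k+1}⌋ (starting m₀ = 0, d₀ = 1), with convergents p_k = a_k·p_{k-1} + p_{k-2}, q_k = a_k·q_{k-1} + q_{k-2} (p₋₁ = 1, q₋₁ = 0):
  k = 0: a₀ = 9; p₀/q₀ = 9/1; p₀² − 99·q₀² = 81 − 99 = -18.
  k = 1: m = 9, d = 18, a = ⌊(9 + 9)/18⌋ = 1; p/q = (1·9 + 1)/(1·1 + 0) = 10/1; p² − 99·q² = 100 − 99 = 1.
  The first convergent with p² − 99·q² = 1 gives the fundamental solution (x₁, y₁) = (10, 1).
Step 2: Apply the recurrence (x_{n+1}, y_{n+1}) = (x₁x_n + 99y₁y_n, x₁y_n + y₁x_n) repeatedly.
  From (x_1, y_1) = (10, 1): x_2 = 10·10 + 99·1·1 = 199; y_2 = 10·1 + 1·10 = 20.
  From (x_2, y_2) = (199, 20): x_3 = 10·199 + 99·1·20 = 3970; y_3 = 10·20 + 1·199 = 399.
Step 3: Verify x_3² - 99·y_3² = 15760900 - 15760899 = 1 (should be 1). ✓

(x_1, y_1) = (10, 1); (x_3, y_3) = (3970, 399).


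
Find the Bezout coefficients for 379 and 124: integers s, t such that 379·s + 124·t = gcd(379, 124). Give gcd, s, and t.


Euclidean algorithm on (379, 124) — divide until remainder is 0:
  379 = 3 · 124 + 7
  124 = 17 · 7 + 5
  7 = 1 · 5 + 2
  5 = 2 · 2 + 1
  2 = 2 · 1 + 0
gcd(379, 124) = 1.
Track Bezout coefficients alongside the remainders: start with r₀ = 379 = a·1 + b·0 (s = 1, t = 0) and r₁ = 124 = a·0 + b·1 (s = 0, t = 1); each new remainder r_{k+1} = r_{k-1} − q_k·r_k inherits s_{k+1} = s_{k-1} − q_k·s_k, t_{k+1} = t_{k-1} − q_k·t_k, so r_k = a·s_k + b·t_k at every step:
  q = 3: r = 7, s = 1 − 3·0 = 1, t = 0 − 3·1 = -3  (check: 379·1 + 124·(-3) = 7)
  q = 17: r = 5, s = 0 − 17·1 = -17, t = 1 − 17·(-3) = 52  (check: 379·(-17) + 124·52 = 5)
  q = 1: r = 2, s = 1 − 1·(-17) = 18, t = -3 − 1·52 = -55  (check: 379·18 + 124·(-55) = 2)
  q = 2: r = 1, s = -17 − 2·18 = -53, t = 52 − 2·(-55) = 162  (check: 379·(-53) + 124·162 = 1)
The row with r = 1 (the gcd) gives the Bezout coefficients s = -53, t = 162.
Result: 379 · (-53) + 124 · (162) = 1.

gcd(379, 124) = 1; s = -53, t = 162 (check: 379·(-53) + 124·162 = 1).


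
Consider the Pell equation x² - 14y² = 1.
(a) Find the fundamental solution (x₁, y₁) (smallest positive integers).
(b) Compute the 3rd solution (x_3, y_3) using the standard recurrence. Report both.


Step 1: Find the fundamental solution (x₁, y₁) of x² - 14y² = 1.
  Expand √14 as a continued fraction. a₀ = ⌊√14⌋ = 3; iterate m_{k+1} = d_k·a_k − m_k, d_{k+1} = (14 − m_{k+1}²)/d_k, a_{k+1} = ⌊(a₀ + m_{k+1})/d_{k+1}⌋ (starting m₀ = 0, d₀ = 1), with convergents p_k = a_k·p_{k-1} + p_{k-2}, q_k = a_k·q_{k-1} + q_{k-2} (p₋₁ = 1, q₋₁ = 0):
  k = 0: a₀ = 3; p₀/q₀ = 3/1; p₀² − 14·q₀² = 9 − 14 = -5.
  k = 1: m = 3, d = 5, a = ⌊(3 + 3)/5⌋ = 1; p/q = (1·3 + 1)/(1·1 + 0) = 4/1; p² − 14·q² = 16 − 14 = 2.
  k = 2: m = 2, d = 2, a = ⌊(3 + 2)/2⌋ = 2; p/q = (2·4 + 3)/(2·1 + 1) = 11/3; p² − 14·q² = 121 − 126 = -5.
  k = 3: m = 2, d = 5, a = ⌊(3 + 2)/5⌋ = 1; p/q = (1·11 + 4)/(1·3 + 1) = 15/4; p² − 14·q² = 225 − 224 = 1.
  The first convergent with p² − 14·q² = 1 gives the fundamental solution (x₁, y₁) = (15, 4).
Step 2: Apply the recurrence (x_{n+1}, y_{n+1}) = (x₁x_n + 14y₁y_n, x₁y_n + y₁x_n) repeatedly.
  From (x_1, y_1) = (15, 4): x_2 = 15·15 + 14·4·4 = 449; y_2 = 15·4 + 4·15 = 120.
  From (x_2, y_2) = (449, 120): x_3 = 15·449 + 14·4·120 = 13455; y_3 = 15·120 + 4·449 = 3596.
Step 3: Verify x_3² - 14·y_3² = 181037025 - 181037024 = 1 (should be 1). ✓

(x_1, y_1) = (15, 4); (x_3, y_3) = (13455, 3596).


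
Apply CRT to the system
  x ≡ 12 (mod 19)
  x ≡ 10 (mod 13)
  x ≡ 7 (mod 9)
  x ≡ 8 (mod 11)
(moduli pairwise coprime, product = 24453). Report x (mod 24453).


Product of moduli M = 19 · 13 · 9 · 11 = 24453.
Merge one congruence at a time:
  Start: x ≡ 12 (mod 19).
  Combine with x ≡ 10 (mod 13); new modulus lcm = 247.
    Write x = 12 + 19·t and substitute into x ≡ 10 (mod 13): 19·t ≡ 10 − 12 = -2 (mod 13).
    Reduce coefficients mod 13: 6·t ≡ 11 (mod 13).
    The inverse of 6 mod 13 is 11 (since 6·11 = 66 = 5·13 + 1), so t ≡ 11·11 = 121 ≡ 4 (mod 13).
    Then x = 12 + 19·4 = 88, valid modulo lcm(19, 13) = 247: x ≡ 88 (mod 247).
  Combine with x ≡ 7 (mod 9); new modulus lcm = 2223.
    Write x = 88 + 247·t and substitute into x ≡ 7 (mod 9): 247·t ≡ 7 − 88 = -81 (mod 9).
    Reduce coefficients mod 9: 4·t ≡ 0 (mod 9).
    The inverse of 4 mod 9 is 7 (since 4·7 = 28 = 3·9 + 1), so t ≡ 7·0 = 0 ≡ 0 (mod 9).
    Then x = 88 + 247·0 = 88, valid modulo lcm(247, 9) = 2223: x ≡ 88 (mod 2223).
  Combine with x ≡ 8 (mod 11); new modulus lcm = 24453.
    Write x = 88 + 2223·t and substitute into x ≡ 8 (mod 11): 2223·t ≡ 8 − 88 = -80 (mod 11).
    Reduce coefficients mod 11: 1·t ≡ 8 (mod 11).
    So t ≡ 8 (mod 11).
    Then x = 88 + 2223·8 = 17872, valid modulo lcm(2223, 11) = 24453: x ≡ 17872 (mod 24453).
Verify against each original: 17872 mod 19 = 12, 17872 mod 13 = 10, 17872 mod 9 = 7, 17872 mod 11 = 8.

x ≡ 17872 (mod 24453).


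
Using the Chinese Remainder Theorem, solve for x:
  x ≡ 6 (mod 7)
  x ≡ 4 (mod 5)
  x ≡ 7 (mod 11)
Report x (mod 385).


Moduli 7, 5, 11 are pairwise coprime; by CRT there is a unique solution modulo M = 7 · 5 · 11 = 385.
Solve pairwise, accumulating the modulus:
  Start with x ≡ 6 (mod 7).
  Combine with x ≡ 4 (mod 5): since gcd(7, 5) = 1, we get a unique residue mod 35.
    Write x = 6 + 7·t and substitute into x ≡ 4 (mod 5): 7·t ≡ 4 − 6 = -2 (mod 5).
    Reduce coefficients mod 5: 2·t ≡ 3 (mod 5).
    The inverse of 2 mod 5 is 3 (since 2·3 = 6 = 1·5 + 1), so t ≡ 3·3 = 9 ≡ 4 (mod 5).
    Then x = 6 + 7·4 = 34, valid modulo lcm(7, 5) = 35: x ≡ 34 (mod 35).
  Combine with x ≡ 7 (mod 11): since gcd(35, 11) = 1, we get a unique residue mod 385.
    Write x = 34 + 35·t and substitute into x ≡ 7 (mod 11): 35·t ≡ 7 − 34 = -27 (mod 11).
    Reduce coefficients mod 11: 2·t ≡ 6 (mod 11).
    The inverse of 2 mod 11 is 6 (since 2·6 = 12 = 1·11 + 1), so t ≡ 6·6 = 36 ≡ 3 (mod 11).
    Then x = 34 + 35·3 = 139, valid modulo lcm(35, 11) = 385: x ≡ 139 (mod 385).
Verify: 139 mod 7 = 6 ✓, 139 mod 5 = 4 ✓, 139 mod 11 = 7 ✓.

x ≡ 139 (mod 385).


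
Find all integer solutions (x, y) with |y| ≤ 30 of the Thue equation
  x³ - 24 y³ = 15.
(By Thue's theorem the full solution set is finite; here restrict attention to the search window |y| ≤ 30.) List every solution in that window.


The equation is x³ - 24y³ = 15. For fixed y, x³ = 24·y³ + 15, so a solution requires the RHS to be a perfect cube.
Strategy: iterate y from -30 to 30, compute RHS = 24·y³ + 15, and check whether it is a (positive or negative) perfect cube.
Check small values of y:
  y = 0: RHS = 15 is not a perfect cube.
  y = 1: RHS = 39 is not a perfect cube.
  y = -1: RHS = -9 is not a perfect cube.
  y = 2: RHS = 207 is not a perfect cube.
  y = -2: RHS = -177 is not a perfect cube.
  y = 3: RHS = 663 is not a perfect cube.
  y = -3: RHS = -633 is not a perfect cube.
Continuing the search up to |y| = 30 finds no solutions either.
No (x, y) in the scanned range satisfies the equation.

No integer solutions with |y| ≤ 30.


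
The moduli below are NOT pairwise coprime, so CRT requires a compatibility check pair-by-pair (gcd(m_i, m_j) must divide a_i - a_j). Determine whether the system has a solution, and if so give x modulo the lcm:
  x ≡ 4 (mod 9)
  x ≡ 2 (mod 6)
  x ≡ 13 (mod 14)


Moduli 9, 6, 14 are not pairwise coprime, so CRT works modulo lcm(m_i) when all pairwise compatibility conditions hold.
Pairwise compatibility: gcd(m_i, m_j) must divide a_i - a_j for every pair.
Merge one congruence at a time:
  Start: x ≡ 4 (mod 9).
  Combine with x ≡ 2 (mod 6): gcd(9, 6) = 3, and 2 - 4 = -2 is NOT divisible by 3.
    ⇒ system is inconsistent (no integer solution).

No solution (the system is inconsistent).


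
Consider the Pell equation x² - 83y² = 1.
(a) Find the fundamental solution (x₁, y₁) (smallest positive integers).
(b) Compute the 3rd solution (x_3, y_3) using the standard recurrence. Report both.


Step 1: Find the fundamental solution (x₁, y₁) of x² - 83y² = 1.
  Expand √83 as a continued fraction. a₀ = ⌊√83⌋ = 9; iterate m_{k+1} = d_k·a_k − m_k, d_{k+1} = (83 − m_{k+1}²)/d_k, a_{k+1} = ⌊(a₀ + m_{k+1})/d_{k+1}⌋ (starting m₀ = 0, d₀ = 1), with convergents p_k = a_k·p_{k-1} + p_{k-2}, q_k = a_k·q_{k-1} + q_{k-2} (p₋₁ = 1, q₋₁ = 0):
  k = 0: a₀ = 9; p₀/q₀ = 9/1; p₀² − 83·q₀² = 81 − 83 = -2.
  k = 1: m = 9, d = 2, a = ⌊(9 + 9)/2⌋ = 9; p/q = (9·9 + 1)/(9·1 + 0) = 82/9; p² − 83·q² = 6724 − 6723 = 1.
  The first convergent with p² − 83·q² = 1 gives the fundamental solution (x₁, y₁) = (82, 9).
Step 2: Apply the recurrence (x_{n+1}, y_{n+1}) = (x₁x_n + 83y₁y_n, x₁y_n + y₁x_n) repeatedly.
  From (x_1, y_1) = (82, 9): x_2 = 82·82 + 83·9·9 = 13447; y_2 = 82·9 + 9·82 = 1476.
  From (x_2, y_2) = (13447, 1476): x_3 = 82·13447 + 83·9·1476 = 2205226; y_3 = 82·1476 + 9·13447 = 242055.
Step 3: Verify x_3² - 83·y_3² = 4863021711076 - 4863021711075 = 1 (should be 1). ✓

(x_1, y_1) = (82, 9); (x_3, y_3) = (2205226, 242055).


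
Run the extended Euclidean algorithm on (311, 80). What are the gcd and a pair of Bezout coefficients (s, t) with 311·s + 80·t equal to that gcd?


Euclidean algorithm on (311, 80) — divide until remainder is 0:
  311 = 3 · 80 + 71
  80 = 1 · 71 + 9
  71 = 7 · 9 + 8
  9 = 1 · 8 + 1
  8 = 8 · 1 + 0
gcd(311, 80) = 1.
Track Bezout coefficients alongside the remainders: start with r₀ = 311 = a·1 + b·0 (s = 1, t = 0) and r₁ = 80 = a·0 + b·1 (s = 0, t = 1); each new remainder r_{k+1} = r_{k-1} − q_k·r_k inherits s_{k+1} = s_{k-1} − q_k·s_k, t_{k+1} = t_{k-1} − q_k·t_k, so r_k = a·s_k + b·t_k at every step:
  q = 3: r = 71, s = 1 − 3·0 = 1, t = 0 − 3·1 = -3  (check: 311·1 + 80·(-3) = 71)
  q = 1: r = 9, s = 0 − 1·1 = -1, t = 1 − 1·(-3) = 4  (check: 311·(-1) + 80·4 = 9)
  q = 7: r = 8, s = 1 − 7·(-1) = 8, t = -3 − 7·4 = -31  (check: 311·8 + 80·(-31) = 8)
  q = 1: r = 1, s = -1 − 1·8 = -9, t = 4 − 1·(-31) = 35  (check: 311·(-9) + 80·35 = 1)
The row with r = 1 (the gcd) gives the Bezout coefficients s = -9, t = 35.
Result: 311 · (-9) + 80 · (35) = 1.

gcd(311, 80) = 1; s = -9, t = 35 (check: 311·(-9) + 80·35 = 1).


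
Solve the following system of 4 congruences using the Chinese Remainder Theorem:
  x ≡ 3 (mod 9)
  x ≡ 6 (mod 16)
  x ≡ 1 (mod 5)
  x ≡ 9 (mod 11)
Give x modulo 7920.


Product of moduli M = 9 · 16 · 5 · 11 = 7920.
Merge one congruence at a time:
  Start: x ≡ 3 (mod 9).
  Combine with x ≡ 6 (mod 16); new modulus lcm = 144.
    Write x = 3 + 9·t and substitute into x ≡ 6 (mod 16): 9·t ≡ 6 − 3 = 3 (mod 16).
    The inverse of 9 mod 16 is 9 (since 9·9 = 81 = 5·16 + 1), so t ≡ 9·3 = 27 ≡ 11 (mod 16).
    Then x = 3 + 9·11 = 102, valid modulo lcm(9, 16) = 144: x ≡ 102 (mod 144).
  Combine with x ≡ 1 (mod 5); new modulus lcm = 720.
    Write x = 102 + 144·t and substitute into x ≡ 1 (mod 5): 144·t ≡ 1 − 102 = -101 (mod 5).
    Reduce coefficients mod 5: 4·t ≡ 4 (mod 5).
    The inverse of 4 mod 5 is 4 (since 4·4 = 16 = 3·5 + 1), so t ≡ 4·4 = 16 ≡ 1 (mod 5).
    Then x = 102 + 144·1 = 246, valid modulo lcm(144, 5) = 720: x ≡ 246 (mod 720).
  Combine with x ≡ 9 (mod 11); new modulus lcm = 7920.
    Write x = 246 + 720·t and substitute into x ≡ 9 (mod 11): 720·t ≡ 9 − 246 = -237 (mod 11).
    Reduce coefficients mod 11: 5·t ≡ 5 (mod 11).
    The inverse of 5 mod 11 is 9 (since 5·9 = 45 = 4·11 + 1), so t ≡ 9·5 = 45 ≡ 1 (mod 11).
    Then x = 246 + 720·1 = 966, valid modulo lcm(720, 11) = 7920: x ≡ 966 (mod 7920).
Verify against each original: 966 mod 9 = 3, 966 mod 16 = 6, 966 mod 5 = 1, 966 mod 11 = 9.

x ≡ 966 (mod 7920).


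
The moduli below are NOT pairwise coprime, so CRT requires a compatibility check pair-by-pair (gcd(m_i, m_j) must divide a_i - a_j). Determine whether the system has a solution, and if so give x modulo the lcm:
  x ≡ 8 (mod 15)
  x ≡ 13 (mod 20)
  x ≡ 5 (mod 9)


Moduli 15, 20, 9 are not pairwise coprime, so CRT works modulo lcm(m_i) when all pairwise compatibility conditions hold.
Pairwise compatibility: gcd(m_i, m_j) must divide a_i - a_j for every pair.
Merge one congruence at a time:
  Start: x ≡ 8 (mod 15).
  Combine with x ≡ 13 (mod 20): gcd(15, 20) = 5; 13 - 8 = 5, which IS divisible by 5, so compatible.
    Write x = 8 + 15·t and substitute into x ≡ 13 (mod 20): 15·t ≡ 13 − 8 = 5 (mod 20).
    Divide the congruence (and modulus) by g = 5: 3·t ≡ 1 (mod 4).
    The inverse of 3 mod 4 is 3 (since 3·3 = 9 = 2·4 + 1), so t ≡ 3·1 = 3 ≡ 3 (mod 4).
    Then x = 8 + 15·3 = 53, valid modulo lcm(15, 20) = 60: x ≡ 53 (mod 60).
  Combine with x ≡ 5 (mod 9): gcd(60, 9) = 3; 5 - 53 = -48, which IS divisible by 3, so compatible.
    Write x = 53 + 60·t and substitute into x ≡ 5 (mod 9): 60·t ≡ 5 − 53 = -48 (mod 9).
    Divide the congruence (and modulus) by g = 3: 20·t ≡ -16 (mod 3).
    Reduce coefficients mod 3: 2·t ≡ 2 (mod 3).
    The inverse of 2 mod 3 is 2 (since 2·2 = 4 = 1·3 + 1), so t ≡ 2·2 = 4 ≡ 1 (mod 3).
    Then x = 53 + 60·1 = 113, valid modulo lcm(60, 9) = 180: x ≡ 113 (mod 180).
Verify: 113 mod 15 = 8, 113 mod 20 = 13, 113 mod 9 = 5.

x ≡ 113 (mod 180).


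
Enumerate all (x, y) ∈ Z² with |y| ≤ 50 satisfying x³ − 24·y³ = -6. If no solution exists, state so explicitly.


The equation is x³ - 24y³ = -6. For fixed y, x³ = 24·y³ − 6, so a solution requires the RHS to be a perfect cube.
Strategy: iterate y from -50 to 50, compute RHS = 24·y³ − 6, and check whether it is a (positive or negative) perfect cube.
Check small values of y:
  y = 0: RHS = -6 is not a perfect cube.
  y = 1: RHS = 18 is not a perfect cube.
  y = -1: RHS = -30 is not a perfect cube.
  y = 2: RHS = 186 is not a perfect cube.
  y = -2: RHS = -198 is not a perfect cube.
  y = 3: RHS = 642 is not a perfect cube.
  y = -3: RHS = -654 is not a perfect cube.
Continuing the search up to |y| = 50 finds no solutions either.
No (x, y) in the scanned range satisfies the equation.

No integer solutions with |y| ≤ 50.


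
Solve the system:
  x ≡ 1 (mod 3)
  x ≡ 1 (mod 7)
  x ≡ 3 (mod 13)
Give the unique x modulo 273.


Moduli 3, 7, 13 are pairwise coprime; by CRT there is a unique solution modulo M = 3 · 7 · 13 = 273.
Solve pairwise, accumulating the modulus:
  Start with x ≡ 1 (mod 3).
  Combine with x ≡ 1 (mod 7): since gcd(3, 7) = 1, we get a unique residue mod 21.
    Write x = 1 + 3·t and substitute into x ≡ 1 (mod 7): 3·t ≡ 1 − 1 = 0 (mod 7).
    The inverse of 3 mod 7 is 5 (since 3·5 = 15 = 2·7 + 1), so t ≡ 5·0 = 0 ≡ 0 (mod 7).
    Then x = 1 + 3·0 = 1, valid modulo lcm(3, 7) = 21: x ≡ 1 (mod 21).
  Combine with x ≡ 3 (mod 13): since gcd(21, 13) = 1, we get a unique residue mod 273.
    Write x = 1 + 21·t and substitute into x ≡ 3 (mod 13): 21·t ≡ 3 − 1 = 2 (mod 13).
    Reduce coefficients mod 13: 8·t ≡ 2 (mod 13).
    The inverse of 8 mod 13 is 5 (since 8·5 = 40 = 3·13 + 1), so t ≡ 5·2 = 10 ≡ 10 (mod 13).
    Then x = 1 + 21·10 = 211, valid modulo lcm(21, 13) = 273: x ≡ 211 (mod 273).
Verify: 211 mod 3 = 1 ✓, 211 mod 7 = 1 ✓, 211 mod 13 = 3 ✓.

x ≡ 211 (mod 273).


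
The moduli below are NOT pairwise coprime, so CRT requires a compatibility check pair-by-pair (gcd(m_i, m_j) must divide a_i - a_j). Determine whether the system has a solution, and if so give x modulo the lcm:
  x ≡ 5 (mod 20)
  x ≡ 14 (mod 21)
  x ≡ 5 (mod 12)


Moduli 20, 21, 12 are not pairwise coprime, so CRT works modulo lcm(m_i) when all pairwise compatibility conditions hold.
Pairwise compatibility: gcd(m_i, m_j) must divide a_i - a_j for every pair.
Merge one congruence at a time:
  Start: x ≡ 5 (mod 20).
  Combine with x ≡ 14 (mod 21): gcd(20, 21) = 1; 14 - 5 = 9, which IS divisible by 1, so compatible.
    Write x = 5 + 20·t and substitute into x ≡ 14 (mod 21): 20·t ≡ 14 − 5 = 9 (mod 21).
    The inverse of 20 mod 21 is 20 (since 20·20 = 400 = 19·21 + 1), so t ≡ 20·9 = 180 ≡ 12 (mod 21).
    Then x = 5 + 20·12 = 245, valid modulo lcm(20, 21) = 420: x ≡ 245 (mod 420).
  Combine with x ≡ 5 (mod 12): gcd(420, 12) = 12; 5 - 245 = -240, which IS divisible by 12, so compatible.
    Write x = 245 + 420·t and substitute into x ≡ 5 (mod 12): 420·t ≡ 5 − 245 = -240 (mod 12).
    Divide the congruence (and modulus) by g = 12: 35·t ≡ -20 (mod 1).
    Modulo 1 every t works; take t = 0.
    Then x = 245 + 420·0 = 245, valid modulo lcm(420, 12) = 420: x ≡ 245 (mod 420).
Verify: 245 mod 20 = 5, 245 mod 21 = 14, 245 mod 12 = 5.

x ≡ 245 (mod 420).


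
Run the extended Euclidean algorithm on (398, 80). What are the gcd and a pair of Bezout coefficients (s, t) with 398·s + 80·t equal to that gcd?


Euclidean algorithm on (398, 80) — divide until remainder is 0:
  398 = 4 · 80 + 78
  80 = 1 · 78 + 2
  78 = 39 · 2 + 0
gcd(398, 80) = 2.
Track Bezout coefficients alongside the remainders: start with r₀ = 398 = a·1 + b·0 (s = 1, t = 0) and r₁ = 80 = a·0 + b·1 (s = 0, t = 1); each new remainder r_{k+1} = r_{k-1} − q_k·r_k inherits s_{k+1} = s_{k-1} − q_k·s_k, t_{k+1} = t_{k-1} − q_k·t_k, so r_k = a·s_k + b·t_k at every step:
  q = 4: r = 78, s = 1 − 4·0 = 1, t = 0 − 4·1 = -4  (check: 398·1 + 80·(-4) = 78)
  q = 1: r = 2, s = 0 − 1·1 = -1, t = 1 − 1·(-4) = 5  (check: 398·(-1) + 80·5 = 2)
The row with r = 2 (the gcd) gives the Bezout coefficients s = -1, t = 5.
Result: 398 · (-1) + 80 · (5) = 2.

gcd(398, 80) = 2; s = -1, t = 5 (check: 398·(-1) + 80·5 = 2).


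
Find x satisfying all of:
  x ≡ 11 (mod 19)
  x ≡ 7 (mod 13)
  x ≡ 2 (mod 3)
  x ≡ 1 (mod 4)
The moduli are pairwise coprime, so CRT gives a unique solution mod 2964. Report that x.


Product of moduli M = 19 · 13 · 3 · 4 = 2964.
Merge one congruence at a time:
  Start: x ≡ 11 (mod 19).
  Combine with x ≡ 7 (mod 13); new modulus lcm = 247.
    Write x = 11 + 19·t and substitute into x ≡ 7 (mod 13): 19·t ≡ 7 − 11 = -4 (mod 13).
    Reduce coefficients mod 13: 6·t ≡ 9 (mod 13).
    The inverse of 6 mod 13 is 11 (since 6·11 = 66 = 5·13 + 1), so t ≡ 11·9 = 99 ≡ 8 (mod 13).
    Then x = 11 + 19·8 = 163, valid modulo lcm(19, 13) = 247: x ≡ 163 (mod 247).
  Combine with x ≡ 2 (mod 3); new modulus lcm = 741.
    Write x = 163 + 247·t and substitute into x ≡ 2 (mod 3): 247·t ≡ 2 − 163 = -161 (mod 3).
    Reduce coefficients mod 3: 1·t ≡ 1 (mod 3).
    So t ≡ 1 (mod 3).
    Then x = 163 + 247·1 = 410, valid modulo lcm(247, 3) = 741: x ≡ 410 (mod 741).
  Combine with x ≡ 1 (mod 4); new modulus lcm = 2964.
    Write x = 410 + 741·t and substitute into x ≡ 1 (mod 4): 741·t ≡ 1 − 410 = -409 (mod 4).
    Reduce coefficients mod 4: 1·t ≡ 3 (mod 4).
    So t ≡ 3 (mod 4).
    Then x = 410 + 741·3 = 2633, valid modulo lcm(741, 4) = 2964: x ≡ 2633 (mod 2964).
Verify against each original: 2633 mod 19 = 11, 2633 mod 13 = 7, 2633 mod 3 = 2, 2633 mod 4 = 1.

x ≡ 2633 (mod 2964).
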